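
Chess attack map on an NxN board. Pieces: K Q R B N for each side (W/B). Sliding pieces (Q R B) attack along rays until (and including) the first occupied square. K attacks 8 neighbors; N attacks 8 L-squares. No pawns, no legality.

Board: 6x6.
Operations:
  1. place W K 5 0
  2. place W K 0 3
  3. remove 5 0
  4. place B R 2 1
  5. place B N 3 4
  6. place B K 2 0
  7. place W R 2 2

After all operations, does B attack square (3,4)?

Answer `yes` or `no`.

Op 1: place WK@(5,0)
Op 2: place WK@(0,3)
Op 3: remove (5,0)
Op 4: place BR@(2,1)
Op 5: place BN@(3,4)
Op 6: place BK@(2,0)
Op 7: place WR@(2,2)
Per-piece attacks for B:
  BK@(2,0): attacks (2,1) (3,0) (1,0) (3,1) (1,1)
  BR@(2,1): attacks (2,2) (2,0) (3,1) (4,1) (5,1) (1,1) (0,1) [ray(0,1) blocked at (2,2); ray(0,-1) blocked at (2,0)]
  BN@(3,4): attacks (5,5) (1,5) (4,2) (5,3) (2,2) (1,3)
B attacks (3,4): no

Answer: no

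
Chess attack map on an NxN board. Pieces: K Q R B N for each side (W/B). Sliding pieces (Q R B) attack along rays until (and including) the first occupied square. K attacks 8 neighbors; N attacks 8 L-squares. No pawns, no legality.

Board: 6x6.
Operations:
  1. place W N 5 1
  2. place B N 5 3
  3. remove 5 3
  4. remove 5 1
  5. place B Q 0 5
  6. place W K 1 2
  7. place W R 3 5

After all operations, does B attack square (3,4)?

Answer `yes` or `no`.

Op 1: place WN@(5,1)
Op 2: place BN@(5,3)
Op 3: remove (5,3)
Op 4: remove (5,1)
Op 5: place BQ@(0,5)
Op 6: place WK@(1,2)
Op 7: place WR@(3,5)
Per-piece attacks for B:
  BQ@(0,5): attacks (0,4) (0,3) (0,2) (0,1) (0,0) (1,5) (2,5) (3,5) (1,4) (2,3) (3,2) (4,1) (5,0) [ray(1,0) blocked at (3,5)]
B attacks (3,4): no

Answer: no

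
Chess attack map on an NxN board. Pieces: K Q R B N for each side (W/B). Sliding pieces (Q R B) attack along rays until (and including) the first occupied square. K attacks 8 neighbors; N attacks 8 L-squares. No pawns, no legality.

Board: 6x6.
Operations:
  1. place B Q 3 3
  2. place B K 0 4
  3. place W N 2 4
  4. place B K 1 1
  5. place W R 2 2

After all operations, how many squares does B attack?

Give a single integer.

Op 1: place BQ@(3,3)
Op 2: place BK@(0,4)
Op 3: place WN@(2,4)
Op 4: place BK@(1,1)
Op 5: place WR@(2,2)
Per-piece attacks for B:
  BK@(0,4): attacks (0,5) (0,3) (1,4) (1,5) (1,3)
  BK@(1,1): attacks (1,2) (1,0) (2,1) (0,1) (2,2) (2,0) (0,2) (0,0)
  BQ@(3,3): attacks (3,4) (3,5) (3,2) (3,1) (3,0) (4,3) (5,3) (2,3) (1,3) (0,3) (4,4) (5,5) (4,2) (5,1) (2,4) (2,2) [ray(-1,1) blocked at (2,4); ray(-1,-1) blocked at (2,2)]
Union (26 distinct): (0,0) (0,1) (0,2) (0,3) (0,5) (1,0) (1,2) (1,3) (1,4) (1,5) (2,0) (2,1) (2,2) (2,3) (2,4) (3,0) (3,1) (3,2) (3,4) (3,5) (4,2) (4,3) (4,4) (5,1) (5,3) (5,5)

Answer: 26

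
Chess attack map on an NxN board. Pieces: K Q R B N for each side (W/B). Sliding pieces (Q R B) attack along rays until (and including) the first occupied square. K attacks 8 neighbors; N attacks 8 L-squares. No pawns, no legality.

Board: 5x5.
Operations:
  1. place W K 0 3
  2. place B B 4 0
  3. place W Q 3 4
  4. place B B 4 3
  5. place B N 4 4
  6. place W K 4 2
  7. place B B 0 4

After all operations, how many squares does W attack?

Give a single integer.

Answer: 15

Derivation:
Op 1: place WK@(0,3)
Op 2: place BB@(4,0)
Op 3: place WQ@(3,4)
Op 4: place BB@(4,3)
Op 5: place BN@(4,4)
Op 6: place WK@(4,2)
Op 7: place BB@(0,4)
Per-piece attacks for W:
  WK@(0,3): attacks (0,4) (0,2) (1,3) (1,4) (1,2)
  WQ@(3,4): attacks (3,3) (3,2) (3,1) (3,0) (4,4) (2,4) (1,4) (0,4) (4,3) (2,3) (1,2) (0,1) [ray(1,0) blocked at (4,4); ray(-1,0) blocked at (0,4); ray(1,-1) blocked at (4,3)]
  WK@(4,2): attacks (4,3) (4,1) (3,2) (3,3) (3,1)
Union (15 distinct): (0,1) (0,2) (0,4) (1,2) (1,3) (1,4) (2,3) (2,4) (3,0) (3,1) (3,2) (3,3) (4,1) (4,3) (4,4)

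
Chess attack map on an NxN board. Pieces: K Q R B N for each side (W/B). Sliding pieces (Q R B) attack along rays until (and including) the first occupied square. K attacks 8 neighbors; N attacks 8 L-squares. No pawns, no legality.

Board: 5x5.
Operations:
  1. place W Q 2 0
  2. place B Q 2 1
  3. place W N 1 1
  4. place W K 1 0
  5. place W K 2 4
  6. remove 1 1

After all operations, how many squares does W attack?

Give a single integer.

Answer: 16

Derivation:
Op 1: place WQ@(2,0)
Op 2: place BQ@(2,1)
Op 3: place WN@(1,1)
Op 4: place WK@(1,0)
Op 5: place WK@(2,4)
Op 6: remove (1,1)
Per-piece attacks for W:
  WK@(1,0): attacks (1,1) (2,0) (0,0) (2,1) (0,1)
  WQ@(2,0): attacks (2,1) (3,0) (4,0) (1,0) (3,1) (4,2) (1,1) (0,2) [ray(0,1) blocked at (2,1); ray(-1,0) blocked at (1,0)]
  WK@(2,4): attacks (2,3) (3,4) (1,4) (3,3) (1,3)
Union (16 distinct): (0,0) (0,1) (0,2) (1,0) (1,1) (1,3) (1,4) (2,0) (2,1) (2,3) (3,0) (3,1) (3,3) (3,4) (4,0) (4,2)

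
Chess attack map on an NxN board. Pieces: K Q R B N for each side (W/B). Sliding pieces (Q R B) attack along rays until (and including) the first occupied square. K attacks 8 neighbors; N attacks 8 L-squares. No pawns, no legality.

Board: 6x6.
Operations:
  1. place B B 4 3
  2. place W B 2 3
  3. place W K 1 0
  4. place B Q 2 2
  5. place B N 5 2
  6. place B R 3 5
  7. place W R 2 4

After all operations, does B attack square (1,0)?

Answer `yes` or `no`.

Op 1: place BB@(4,3)
Op 2: place WB@(2,3)
Op 3: place WK@(1,0)
Op 4: place BQ@(2,2)
Op 5: place BN@(5,2)
Op 6: place BR@(3,5)
Op 7: place WR@(2,4)
Per-piece attacks for B:
  BQ@(2,2): attacks (2,3) (2,1) (2,0) (3,2) (4,2) (5,2) (1,2) (0,2) (3,3) (4,4) (5,5) (3,1) (4,0) (1,3) (0,4) (1,1) (0,0) [ray(0,1) blocked at (2,3); ray(1,0) blocked at (5,2)]
  BR@(3,5): attacks (3,4) (3,3) (3,2) (3,1) (3,0) (4,5) (5,5) (2,5) (1,5) (0,5)
  BB@(4,3): attacks (5,4) (5,2) (3,4) (2,5) (3,2) (2,1) (1,0) [ray(1,-1) blocked at (5,2); ray(-1,-1) blocked at (1,0)]
  BN@(5,2): attacks (4,4) (3,3) (4,0) (3,1)
B attacks (1,0): yes

Answer: yes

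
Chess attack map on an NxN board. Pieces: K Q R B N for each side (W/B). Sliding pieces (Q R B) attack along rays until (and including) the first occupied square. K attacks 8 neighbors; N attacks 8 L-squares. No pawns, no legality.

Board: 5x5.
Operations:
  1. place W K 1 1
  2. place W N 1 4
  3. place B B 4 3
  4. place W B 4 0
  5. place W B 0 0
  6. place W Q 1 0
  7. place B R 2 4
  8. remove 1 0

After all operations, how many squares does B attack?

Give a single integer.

Answer: 9

Derivation:
Op 1: place WK@(1,1)
Op 2: place WN@(1,4)
Op 3: place BB@(4,3)
Op 4: place WB@(4,0)
Op 5: place WB@(0,0)
Op 6: place WQ@(1,0)
Op 7: place BR@(2,4)
Op 8: remove (1,0)
Per-piece attacks for B:
  BR@(2,4): attacks (2,3) (2,2) (2,1) (2,0) (3,4) (4,4) (1,4) [ray(-1,0) blocked at (1,4)]
  BB@(4,3): attacks (3,4) (3,2) (2,1) (1,0)
Union (9 distinct): (1,0) (1,4) (2,0) (2,1) (2,2) (2,3) (3,2) (3,4) (4,4)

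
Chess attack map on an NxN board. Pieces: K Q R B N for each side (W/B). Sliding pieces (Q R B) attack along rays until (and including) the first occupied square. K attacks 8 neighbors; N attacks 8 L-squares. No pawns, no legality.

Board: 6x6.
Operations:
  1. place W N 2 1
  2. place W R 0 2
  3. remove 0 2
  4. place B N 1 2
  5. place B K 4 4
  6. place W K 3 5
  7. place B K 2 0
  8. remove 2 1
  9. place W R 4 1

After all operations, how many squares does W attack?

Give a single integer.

Op 1: place WN@(2,1)
Op 2: place WR@(0,2)
Op 3: remove (0,2)
Op 4: place BN@(1,2)
Op 5: place BK@(4,4)
Op 6: place WK@(3,5)
Op 7: place BK@(2,0)
Op 8: remove (2,1)
Op 9: place WR@(4,1)
Per-piece attacks for W:
  WK@(3,5): attacks (3,4) (4,5) (2,5) (4,4) (2,4)
  WR@(4,1): attacks (4,2) (4,3) (4,4) (4,0) (5,1) (3,1) (2,1) (1,1) (0,1) [ray(0,1) blocked at (4,4)]
Union (13 distinct): (0,1) (1,1) (2,1) (2,4) (2,5) (3,1) (3,4) (4,0) (4,2) (4,3) (4,4) (4,5) (5,1)

Answer: 13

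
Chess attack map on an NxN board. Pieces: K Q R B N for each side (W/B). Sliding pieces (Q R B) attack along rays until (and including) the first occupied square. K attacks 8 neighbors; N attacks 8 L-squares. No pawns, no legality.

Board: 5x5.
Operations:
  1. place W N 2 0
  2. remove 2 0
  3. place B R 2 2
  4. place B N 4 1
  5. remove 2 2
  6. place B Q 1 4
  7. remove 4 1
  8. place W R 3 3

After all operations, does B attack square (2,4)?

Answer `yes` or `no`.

Answer: yes

Derivation:
Op 1: place WN@(2,0)
Op 2: remove (2,0)
Op 3: place BR@(2,2)
Op 4: place BN@(4,1)
Op 5: remove (2,2)
Op 6: place BQ@(1,4)
Op 7: remove (4,1)
Op 8: place WR@(3,3)
Per-piece attacks for B:
  BQ@(1,4): attacks (1,3) (1,2) (1,1) (1,0) (2,4) (3,4) (4,4) (0,4) (2,3) (3,2) (4,1) (0,3)
B attacks (2,4): yes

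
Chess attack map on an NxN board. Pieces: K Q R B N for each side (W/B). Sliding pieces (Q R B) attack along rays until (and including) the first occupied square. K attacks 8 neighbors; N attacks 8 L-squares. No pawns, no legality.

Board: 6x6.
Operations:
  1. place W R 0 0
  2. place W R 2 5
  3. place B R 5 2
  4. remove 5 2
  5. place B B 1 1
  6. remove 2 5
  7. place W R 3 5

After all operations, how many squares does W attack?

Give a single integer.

Answer: 18

Derivation:
Op 1: place WR@(0,0)
Op 2: place WR@(2,5)
Op 3: place BR@(5,2)
Op 4: remove (5,2)
Op 5: place BB@(1,1)
Op 6: remove (2,5)
Op 7: place WR@(3,5)
Per-piece attacks for W:
  WR@(0,0): attacks (0,1) (0,2) (0,3) (0,4) (0,5) (1,0) (2,0) (3,0) (4,0) (5,0)
  WR@(3,5): attacks (3,4) (3,3) (3,2) (3,1) (3,0) (4,5) (5,5) (2,5) (1,5) (0,5)
Union (18 distinct): (0,1) (0,2) (0,3) (0,4) (0,5) (1,0) (1,5) (2,0) (2,5) (3,0) (3,1) (3,2) (3,3) (3,4) (4,0) (4,5) (5,0) (5,5)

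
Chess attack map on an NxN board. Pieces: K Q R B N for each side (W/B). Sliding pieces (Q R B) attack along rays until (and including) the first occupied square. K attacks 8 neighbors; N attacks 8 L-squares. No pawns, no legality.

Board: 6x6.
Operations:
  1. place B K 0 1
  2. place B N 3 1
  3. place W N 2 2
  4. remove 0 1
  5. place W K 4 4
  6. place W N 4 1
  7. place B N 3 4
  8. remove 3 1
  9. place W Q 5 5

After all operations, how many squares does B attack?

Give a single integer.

Op 1: place BK@(0,1)
Op 2: place BN@(3,1)
Op 3: place WN@(2,2)
Op 4: remove (0,1)
Op 5: place WK@(4,4)
Op 6: place WN@(4,1)
Op 7: place BN@(3,4)
Op 8: remove (3,1)
Op 9: place WQ@(5,5)
Per-piece attacks for B:
  BN@(3,4): attacks (5,5) (1,5) (4,2) (5,3) (2,2) (1,3)
Union (6 distinct): (1,3) (1,5) (2,2) (4,2) (5,3) (5,5)

Answer: 6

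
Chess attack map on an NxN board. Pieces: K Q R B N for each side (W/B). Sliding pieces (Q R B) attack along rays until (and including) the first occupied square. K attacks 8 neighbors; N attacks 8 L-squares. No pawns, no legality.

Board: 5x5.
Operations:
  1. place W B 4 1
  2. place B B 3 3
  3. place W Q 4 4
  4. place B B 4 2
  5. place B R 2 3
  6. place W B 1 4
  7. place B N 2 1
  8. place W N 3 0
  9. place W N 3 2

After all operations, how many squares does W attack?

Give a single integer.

Op 1: place WB@(4,1)
Op 2: place BB@(3,3)
Op 3: place WQ@(4,4)
Op 4: place BB@(4,2)
Op 5: place BR@(2,3)
Op 6: place WB@(1,4)
Op 7: place BN@(2,1)
Op 8: place WN@(3,0)
Op 9: place WN@(3,2)
Per-piece attacks for W:
  WB@(1,4): attacks (2,3) (0,3) [ray(1,-1) blocked at (2,3)]
  WN@(3,0): attacks (4,2) (2,2) (1,1)
  WN@(3,2): attacks (4,4) (2,4) (1,3) (4,0) (2,0) (1,1)
  WB@(4,1): attacks (3,2) (3,0) [ray(-1,1) blocked at (3,2); ray(-1,-1) blocked at (3,0)]
  WQ@(4,4): attacks (4,3) (4,2) (3,4) (2,4) (1,4) (3,3) [ray(0,-1) blocked at (4,2); ray(-1,0) blocked at (1,4); ray(-1,-1) blocked at (3,3)]
Union (16 distinct): (0,3) (1,1) (1,3) (1,4) (2,0) (2,2) (2,3) (2,4) (3,0) (3,2) (3,3) (3,4) (4,0) (4,2) (4,3) (4,4)

Answer: 16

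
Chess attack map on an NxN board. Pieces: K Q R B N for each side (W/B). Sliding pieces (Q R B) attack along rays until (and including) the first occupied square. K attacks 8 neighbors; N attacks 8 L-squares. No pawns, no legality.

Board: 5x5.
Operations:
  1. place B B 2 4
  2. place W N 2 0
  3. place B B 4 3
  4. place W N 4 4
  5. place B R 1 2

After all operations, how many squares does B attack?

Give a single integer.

Op 1: place BB@(2,4)
Op 2: place WN@(2,0)
Op 3: place BB@(4,3)
Op 4: place WN@(4,4)
Op 5: place BR@(1,2)
Per-piece attacks for B:
  BR@(1,2): attacks (1,3) (1,4) (1,1) (1,0) (2,2) (3,2) (4,2) (0,2)
  BB@(2,4): attacks (3,3) (4,2) (1,3) (0,2)
  BB@(4,3): attacks (3,4) (3,2) (2,1) (1,0)
Union (11 distinct): (0,2) (1,0) (1,1) (1,3) (1,4) (2,1) (2,2) (3,2) (3,3) (3,4) (4,2)

Answer: 11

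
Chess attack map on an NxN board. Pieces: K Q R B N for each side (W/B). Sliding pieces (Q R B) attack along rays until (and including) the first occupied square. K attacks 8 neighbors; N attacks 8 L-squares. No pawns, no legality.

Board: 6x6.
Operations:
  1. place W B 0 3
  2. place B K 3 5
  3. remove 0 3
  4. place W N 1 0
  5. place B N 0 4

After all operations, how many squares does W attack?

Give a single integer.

Answer: 3

Derivation:
Op 1: place WB@(0,3)
Op 2: place BK@(3,5)
Op 3: remove (0,3)
Op 4: place WN@(1,0)
Op 5: place BN@(0,4)
Per-piece attacks for W:
  WN@(1,0): attacks (2,2) (3,1) (0,2)
Union (3 distinct): (0,2) (2,2) (3,1)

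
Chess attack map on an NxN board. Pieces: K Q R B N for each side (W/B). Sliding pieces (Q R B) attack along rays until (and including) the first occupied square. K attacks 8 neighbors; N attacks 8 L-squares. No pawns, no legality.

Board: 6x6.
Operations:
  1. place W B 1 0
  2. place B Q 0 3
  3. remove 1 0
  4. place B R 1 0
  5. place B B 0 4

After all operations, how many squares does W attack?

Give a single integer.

Op 1: place WB@(1,0)
Op 2: place BQ@(0,3)
Op 3: remove (1,0)
Op 4: place BR@(1,0)
Op 5: place BB@(0,4)
Per-piece attacks for W:
Union (0 distinct): (none)

Answer: 0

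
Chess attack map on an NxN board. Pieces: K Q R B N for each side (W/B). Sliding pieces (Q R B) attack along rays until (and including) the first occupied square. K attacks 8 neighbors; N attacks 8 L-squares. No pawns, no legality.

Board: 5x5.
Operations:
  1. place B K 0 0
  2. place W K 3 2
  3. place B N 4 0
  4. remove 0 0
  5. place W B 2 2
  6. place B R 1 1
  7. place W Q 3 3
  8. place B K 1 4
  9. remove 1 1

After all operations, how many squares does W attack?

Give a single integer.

Answer: 18

Derivation:
Op 1: place BK@(0,0)
Op 2: place WK@(3,2)
Op 3: place BN@(4,0)
Op 4: remove (0,0)
Op 5: place WB@(2,2)
Op 6: place BR@(1,1)
Op 7: place WQ@(3,3)
Op 8: place BK@(1,4)
Op 9: remove (1,1)
Per-piece attacks for W:
  WB@(2,2): attacks (3,3) (3,1) (4,0) (1,3) (0,4) (1,1) (0,0) [ray(1,1) blocked at (3,3); ray(1,-1) blocked at (4,0)]
  WK@(3,2): attacks (3,3) (3,1) (4,2) (2,2) (4,3) (4,1) (2,3) (2,1)
  WQ@(3,3): attacks (3,4) (3,2) (4,3) (2,3) (1,3) (0,3) (4,4) (4,2) (2,4) (2,2) [ray(0,-1) blocked at (3,2); ray(-1,-1) blocked at (2,2)]
Union (18 distinct): (0,0) (0,3) (0,4) (1,1) (1,3) (2,1) (2,2) (2,3) (2,4) (3,1) (3,2) (3,3) (3,4) (4,0) (4,1) (4,2) (4,3) (4,4)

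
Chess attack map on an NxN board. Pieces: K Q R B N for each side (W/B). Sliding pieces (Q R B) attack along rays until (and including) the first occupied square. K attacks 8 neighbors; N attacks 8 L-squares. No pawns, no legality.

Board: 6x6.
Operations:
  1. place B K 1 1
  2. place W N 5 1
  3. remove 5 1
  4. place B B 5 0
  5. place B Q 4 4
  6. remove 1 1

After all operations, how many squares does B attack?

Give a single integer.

Op 1: place BK@(1,1)
Op 2: place WN@(5,1)
Op 3: remove (5,1)
Op 4: place BB@(5,0)
Op 5: place BQ@(4,4)
Op 6: remove (1,1)
Per-piece attacks for B:
  BQ@(4,4): attacks (4,5) (4,3) (4,2) (4,1) (4,0) (5,4) (3,4) (2,4) (1,4) (0,4) (5,5) (5,3) (3,5) (3,3) (2,2) (1,1) (0,0)
  BB@(5,0): attacks (4,1) (3,2) (2,3) (1,4) (0,5)
Union (20 distinct): (0,0) (0,4) (0,5) (1,1) (1,4) (2,2) (2,3) (2,4) (3,2) (3,3) (3,4) (3,5) (4,0) (4,1) (4,2) (4,3) (4,5) (5,3) (5,4) (5,5)

Answer: 20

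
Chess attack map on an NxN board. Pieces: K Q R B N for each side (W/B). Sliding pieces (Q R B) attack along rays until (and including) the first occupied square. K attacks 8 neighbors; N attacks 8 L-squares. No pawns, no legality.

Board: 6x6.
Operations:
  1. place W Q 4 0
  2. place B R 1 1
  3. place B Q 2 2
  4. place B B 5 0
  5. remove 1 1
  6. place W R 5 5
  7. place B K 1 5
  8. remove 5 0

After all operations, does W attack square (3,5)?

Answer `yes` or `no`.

Answer: yes

Derivation:
Op 1: place WQ@(4,0)
Op 2: place BR@(1,1)
Op 3: place BQ@(2,2)
Op 4: place BB@(5,0)
Op 5: remove (1,1)
Op 6: place WR@(5,5)
Op 7: place BK@(1,5)
Op 8: remove (5,0)
Per-piece attacks for W:
  WQ@(4,0): attacks (4,1) (4,2) (4,3) (4,4) (4,5) (5,0) (3,0) (2,0) (1,0) (0,0) (5,1) (3,1) (2,2) [ray(-1,1) blocked at (2,2)]
  WR@(5,5): attacks (5,4) (5,3) (5,2) (5,1) (5,0) (4,5) (3,5) (2,5) (1,5) [ray(-1,0) blocked at (1,5)]
W attacks (3,5): yes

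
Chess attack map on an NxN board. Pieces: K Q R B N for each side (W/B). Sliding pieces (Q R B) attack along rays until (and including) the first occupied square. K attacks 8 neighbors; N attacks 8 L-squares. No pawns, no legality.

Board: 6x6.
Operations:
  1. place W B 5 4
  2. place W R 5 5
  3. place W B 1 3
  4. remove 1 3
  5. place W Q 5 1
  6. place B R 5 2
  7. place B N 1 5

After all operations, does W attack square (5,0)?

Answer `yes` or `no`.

Op 1: place WB@(5,4)
Op 2: place WR@(5,5)
Op 3: place WB@(1,3)
Op 4: remove (1,3)
Op 5: place WQ@(5,1)
Op 6: place BR@(5,2)
Op 7: place BN@(1,5)
Per-piece attacks for W:
  WQ@(5,1): attacks (5,2) (5,0) (4,1) (3,1) (2,1) (1,1) (0,1) (4,2) (3,3) (2,4) (1,5) (4,0) [ray(0,1) blocked at (5,2); ray(-1,1) blocked at (1,5)]
  WB@(5,4): attacks (4,5) (4,3) (3,2) (2,1) (1,0)
  WR@(5,5): attacks (5,4) (4,5) (3,5) (2,5) (1,5) [ray(0,-1) blocked at (5,4); ray(-1,0) blocked at (1,5)]
W attacks (5,0): yes

Answer: yes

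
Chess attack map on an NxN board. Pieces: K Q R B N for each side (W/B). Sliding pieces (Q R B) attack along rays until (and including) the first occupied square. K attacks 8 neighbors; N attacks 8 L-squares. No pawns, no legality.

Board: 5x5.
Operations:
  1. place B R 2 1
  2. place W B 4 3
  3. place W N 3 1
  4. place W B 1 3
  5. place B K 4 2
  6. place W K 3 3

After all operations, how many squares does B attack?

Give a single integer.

Answer: 11

Derivation:
Op 1: place BR@(2,1)
Op 2: place WB@(4,3)
Op 3: place WN@(3,1)
Op 4: place WB@(1,3)
Op 5: place BK@(4,2)
Op 6: place WK@(3,3)
Per-piece attacks for B:
  BR@(2,1): attacks (2,2) (2,3) (2,4) (2,0) (3,1) (1,1) (0,1) [ray(1,0) blocked at (3,1)]
  BK@(4,2): attacks (4,3) (4,1) (3,2) (3,3) (3,1)
Union (11 distinct): (0,1) (1,1) (2,0) (2,2) (2,3) (2,4) (3,1) (3,2) (3,3) (4,1) (4,3)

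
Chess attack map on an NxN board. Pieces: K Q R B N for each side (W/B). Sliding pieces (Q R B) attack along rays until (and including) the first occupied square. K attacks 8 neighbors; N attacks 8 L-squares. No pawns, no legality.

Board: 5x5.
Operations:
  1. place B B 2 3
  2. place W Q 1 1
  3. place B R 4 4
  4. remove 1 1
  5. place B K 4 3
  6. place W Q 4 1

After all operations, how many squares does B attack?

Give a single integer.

Op 1: place BB@(2,3)
Op 2: place WQ@(1,1)
Op 3: place BR@(4,4)
Op 4: remove (1,1)
Op 5: place BK@(4,3)
Op 6: place WQ@(4,1)
Per-piece attacks for B:
  BB@(2,3): attacks (3,4) (3,2) (4,1) (1,4) (1,2) (0,1) [ray(1,-1) blocked at (4,1)]
  BK@(4,3): attacks (4,4) (4,2) (3,3) (3,4) (3,2)
  BR@(4,4): attacks (4,3) (3,4) (2,4) (1,4) (0,4) [ray(0,-1) blocked at (4,3)]
Union (12 distinct): (0,1) (0,4) (1,2) (1,4) (2,4) (3,2) (3,3) (3,4) (4,1) (4,2) (4,3) (4,4)

Answer: 12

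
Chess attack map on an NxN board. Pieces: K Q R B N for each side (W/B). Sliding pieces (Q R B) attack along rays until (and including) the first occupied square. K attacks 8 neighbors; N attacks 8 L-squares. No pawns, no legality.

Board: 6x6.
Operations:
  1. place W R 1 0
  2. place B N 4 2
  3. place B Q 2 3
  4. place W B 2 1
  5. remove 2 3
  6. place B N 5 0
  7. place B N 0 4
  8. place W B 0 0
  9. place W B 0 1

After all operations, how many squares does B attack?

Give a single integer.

Op 1: place WR@(1,0)
Op 2: place BN@(4,2)
Op 3: place BQ@(2,3)
Op 4: place WB@(2,1)
Op 5: remove (2,3)
Op 6: place BN@(5,0)
Op 7: place BN@(0,4)
Op 8: place WB@(0,0)
Op 9: place WB@(0,1)
Per-piece attacks for B:
  BN@(0,4): attacks (2,5) (1,2) (2,3)
  BN@(4,2): attacks (5,4) (3,4) (2,3) (5,0) (3,0) (2,1)
  BN@(5,0): attacks (4,2) (3,1)
Union (10 distinct): (1,2) (2,1) (2,3) (2,5) (3,0) (3,1) (3,4) (4,2) (5,0) (5,4)

Answer: 10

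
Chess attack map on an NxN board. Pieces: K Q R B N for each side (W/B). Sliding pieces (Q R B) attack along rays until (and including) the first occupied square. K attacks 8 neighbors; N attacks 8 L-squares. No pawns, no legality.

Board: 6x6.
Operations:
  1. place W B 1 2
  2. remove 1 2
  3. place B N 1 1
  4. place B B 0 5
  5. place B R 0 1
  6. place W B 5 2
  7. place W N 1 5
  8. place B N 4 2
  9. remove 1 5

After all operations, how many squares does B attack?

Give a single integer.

Op 1: place WB@(1,2)
Op 2: remove (1,2)
Op 3: place BN@(1,1)
Op 4: place BB@(0,5)
Op 5: place BR@(0,1)
Op 6: place WB@(5,2)
Op 7: place WN@(1,5)
Op 8: place BN@(4,2)
Op 9: remove (1,5)
Per-piece attacks for B:
  BR@(0,1): attacks (0,2) (0,3) (0,4) (0,5) (0,0) (1,1) [ray(0,1) blocked at (0,5); ray(1,0) blocked at (1,1)]
  BB@(0,5): attacks (1,4) (2,3) (3,2) (4,1) (5,0)
  BN@(1,1): attacks (2,3) (3,2) (0,3) (3,0)
  BN@(4,2): attacks (5,4) (3,4) (2,3) (5,0) (3,0) (2,1)
Union (15 distinct): (0,0) (0,2) (0,3) (0,4) (0,5) (1,1) (1,4) (2,1) (2,3) (3,0) (3,2) (3,4) (4,1) (5,0) (5,4)

Answer: 15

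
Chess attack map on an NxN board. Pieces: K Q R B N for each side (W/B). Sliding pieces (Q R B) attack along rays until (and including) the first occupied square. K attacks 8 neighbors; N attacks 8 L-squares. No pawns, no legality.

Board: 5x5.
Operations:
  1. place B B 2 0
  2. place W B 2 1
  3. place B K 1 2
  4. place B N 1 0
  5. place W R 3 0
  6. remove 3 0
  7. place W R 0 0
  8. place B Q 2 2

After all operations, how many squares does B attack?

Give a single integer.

Op 1: place BB@(2,0)
Op 2: place WB@(2,1)
Op 3: place BK@(1,2)
Op 4: place BN@(1,0)
Op 5: place WR@(3,0)
Op 6: remove (3,0)
Op 7: place WR@(0,0)
Op 8: place BQ@(2,2)
Per-piece attacks for B:
  BN@(1,0): attacks (2,2) (3,1) (0,2)
  BK@(1,2): attacks (1,3) (1,1) (2,2) (0,2) (2,3) (2,1) (0,3) (0,1)
  BB@(2,0): attacks (3,1) (4,2) (1,1) (0,2)
  BQ@(2,2): attacks (2,3) (2,4) (2,1) (3,2) (4,2) (1,2) (3,3) (4,4) (3,1) (4,0) (1,3) (0,4) (1,1) (0,0) [ray(0,-1) blocked at (2,1); ray(-1,0) blocked at (1,2); ray(-1,-1) blocked at (0,0)]
Union (18 distinct): (0,0) (0,1) (0,2) (0,3) (0,4) (1,1) (1,2) (1,3) (2,1) (2,2) (2,3) (2,4) (3,1) (3,2) (3,3) (4,0) (4,2) (4,4)

Answer: 18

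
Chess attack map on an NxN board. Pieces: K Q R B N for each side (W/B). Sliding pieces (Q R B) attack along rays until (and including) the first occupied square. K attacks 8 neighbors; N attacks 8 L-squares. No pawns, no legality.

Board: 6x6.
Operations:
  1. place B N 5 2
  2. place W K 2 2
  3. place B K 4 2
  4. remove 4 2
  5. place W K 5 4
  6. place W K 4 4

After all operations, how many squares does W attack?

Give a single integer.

Answer: 16

Derivation:
Op 1: place BN@(5,2)
Op 2: place WK@(2,2)
Op 3: place BK@(4,2)
Op 4: remove (4,2)
Op 5: place WK@(5,4)
Op 6: place WK@(4,4)
Per-piece attacks for W:
  WK@(2,2): attacks (2,3) (2,1) (3,2) (1,2) (3,3) (3,1) (1,3) (1,1)
  WK@(4,4): attacks (4,5) (4,3) (5,4) (3,4) (5,5) (5,3) (3,5) (3,3)
  WK@(5,4): attacks (5,5) (5,3) (4,4) (4,5) (4,3)
Union (16 distinct): (1,1) (1,2) (1,3) (2,1) (2,3) (3,1) (3,2) (3,3) (3,4) (3,5) (4,3) (4,4) (4,5) (5,3) (5,4) (5,5)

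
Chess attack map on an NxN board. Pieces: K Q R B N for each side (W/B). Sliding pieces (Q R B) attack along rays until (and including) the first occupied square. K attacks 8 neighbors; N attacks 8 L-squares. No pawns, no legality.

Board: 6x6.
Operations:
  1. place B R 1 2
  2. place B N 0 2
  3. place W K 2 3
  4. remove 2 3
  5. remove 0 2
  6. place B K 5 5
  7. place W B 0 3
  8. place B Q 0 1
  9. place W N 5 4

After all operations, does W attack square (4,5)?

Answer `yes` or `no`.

Answer: no

Derivation:
Op 1: place BR@(1,2)
Op 2: place BN@(0,2)
Op 3: place WK@(2,3)
Op 4: remove (2,3)
Op 5: remove (0,2)
Op 6: place BK@(5,5)
Op 7: place WB@(0,3)
Op 8: place BQ@(0,1)
Op 9: place WN@(5,4)
Per-piece attacks for W:
  WB@(0,3): attacks (1,4) (2,5) (1,2) [ray(1,-1) blocked at (1,2)]
  WN@(5,4): attacks (3,5) (4,2) (3,3)
W attacks (4,5): no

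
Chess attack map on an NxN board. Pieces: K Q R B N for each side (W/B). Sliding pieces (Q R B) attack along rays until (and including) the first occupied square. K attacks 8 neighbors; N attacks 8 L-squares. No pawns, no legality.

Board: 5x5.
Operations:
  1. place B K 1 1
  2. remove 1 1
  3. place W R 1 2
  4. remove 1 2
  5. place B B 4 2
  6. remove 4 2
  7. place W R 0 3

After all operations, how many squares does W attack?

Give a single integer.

Answer: 8

Derivation:
Op 1: place BK@(1,1)
Op 2: remove (1,1)
Op 3: place WR@(1,2)
Op 4: remove (1,2)
Op 5: place BB@(4,2)
Op 6: remove (4,2)
Op 7: place WR@(0,3)
Per-piece attacks for W:
  WR@(0,3): attacks (0,4) (0,2) (0,1) (0,0) (1,3) (2,3) (3,3) (4,3)
Union (8 distinct): (0,0) (0,1) (0,2) (0,4) (1,3) (2,3) (3,3) (4,3)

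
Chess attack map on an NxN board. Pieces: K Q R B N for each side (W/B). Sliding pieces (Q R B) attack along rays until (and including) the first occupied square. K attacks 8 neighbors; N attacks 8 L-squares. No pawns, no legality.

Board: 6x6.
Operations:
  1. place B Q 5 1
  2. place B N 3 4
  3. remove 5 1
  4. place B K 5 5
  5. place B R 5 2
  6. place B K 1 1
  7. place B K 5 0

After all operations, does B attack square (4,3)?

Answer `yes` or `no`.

Answer: no

Derivation:
Op 1: place BQ@(5,1)
Op 2: place BN@(3,4)
Op 3: remove (5,1)
Op 4: place BK@(5,5)
Op 5: place BR@(5,2)
Op 6: place BK@(1,1)
Op 7: place BK@(5,0)
Per-piece attacks for B:
  BK@(1,1): attacks (1,2) (1,0) (2,1) (0,1) (2,2) (2,0) (0,2) (0,0)
  BN@(3,4): attacks (5,5) (1,5) (4,2) (5,3) (2,2) (1,3)
  BK@(5,0): attacks (5,1) (4,0) (4,1)
  BR@(5,2): attacks (5,3) (5,4) (5,5) (5,1) (5,0) (4,2) (3,2) (2,2) (1,2) (0,2) [ray(0,1) blocked at (5,5); ray(0,-1) blocked at (5,0)]
  BK@(5,5): attacks (5,4) (4,5) (4,4)
B attacks (4,3): no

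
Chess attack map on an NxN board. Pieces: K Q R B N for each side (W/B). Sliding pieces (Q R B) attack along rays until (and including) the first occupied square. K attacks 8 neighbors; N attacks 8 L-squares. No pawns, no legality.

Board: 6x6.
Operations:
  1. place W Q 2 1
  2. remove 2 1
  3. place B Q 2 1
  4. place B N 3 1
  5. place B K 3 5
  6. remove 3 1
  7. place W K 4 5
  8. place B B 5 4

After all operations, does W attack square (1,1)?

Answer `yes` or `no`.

Op 1: place WQ@(2,1)
Op 2: remove (2,1)
Op 3: place BQ@(2,1)
Op 4: place BN@(3,1)
Op 5: place BK@(3,5)
Op 6: remove (3,1)
Op 7: place WK@(4,5)
Op 8: place BB@(5,4)
Per-piece attacks for W:
  WK@(4,5): attacks (4,4) (5,5) (3,5) (5,4) (3,4)
W attacks (1,1): no

Answer: no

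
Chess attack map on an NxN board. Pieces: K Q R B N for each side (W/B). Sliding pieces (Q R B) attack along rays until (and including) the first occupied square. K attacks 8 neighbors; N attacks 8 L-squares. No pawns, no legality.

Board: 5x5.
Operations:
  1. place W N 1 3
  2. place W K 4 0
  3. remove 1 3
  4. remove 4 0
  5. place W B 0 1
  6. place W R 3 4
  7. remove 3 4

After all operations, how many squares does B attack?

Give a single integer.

Answer: 0

Derivation:
Op 1: place WN@(1,3)
Op 2: place WK@(4,0)
Op 3: remove (1,3)
Op 4: remove (4,0)
Op 5: place WB@(0,1)
Op 6: place WR@(3,4)
Op 7: remove (3,4)
Per-piece attacks for B:
Union (0 distinct): (none)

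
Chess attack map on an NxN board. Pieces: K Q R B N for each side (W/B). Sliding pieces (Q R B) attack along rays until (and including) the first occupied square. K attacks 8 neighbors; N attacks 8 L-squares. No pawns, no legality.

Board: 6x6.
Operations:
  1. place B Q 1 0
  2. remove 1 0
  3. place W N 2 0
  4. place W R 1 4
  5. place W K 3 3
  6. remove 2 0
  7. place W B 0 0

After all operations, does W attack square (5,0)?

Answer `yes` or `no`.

Op 1: place BQ@(1,0)
Op 2: remove (1,0)
Op 3: place WN@(2,0)
Op 4: place WR@(1,4)
Op 5: place WK@(3,3)
Op 6: remove (2,0)
Op 7: place WB@(0,0)
Per-piece attacks for W:
  WB@(0,0): attacks (1,1) (2,2) (3,3) [ray(1,1) blocked at (3,3)]
  WR@(1,4): attacks (1,5) (1,3) (1,2) (1,1) (1,0) (2,4) (3,4) (4,4) (5,4) (0,4)
  WK@(3,3): attacks (3,4) (3,2) (4,3) (2,3) (4,4) (4,2) (2,4) (2,2)
W attacks (5,0): no

Answer: no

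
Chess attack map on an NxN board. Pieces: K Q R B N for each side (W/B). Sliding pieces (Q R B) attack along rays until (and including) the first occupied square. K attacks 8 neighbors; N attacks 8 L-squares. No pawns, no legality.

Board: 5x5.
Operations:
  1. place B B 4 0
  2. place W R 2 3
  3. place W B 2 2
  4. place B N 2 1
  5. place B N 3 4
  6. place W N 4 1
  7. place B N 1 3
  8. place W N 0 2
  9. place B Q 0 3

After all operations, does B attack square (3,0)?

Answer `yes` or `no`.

Op 1: place BB@(4,0)
Op 2: place WR@(2,3)
Op 3: place WB@(2,2)
Op 4: place BN@(2,1)
Op 5: place BN@(3,4)
Op 6: place WN@(4,1)
Op 7: place BN@(1,3)
Op 8: place WN@(0,2)
Op 9: place BQ@(0,3)
Per-piece attacks for B:
  BQ@(0,3): attacks (0,4) (0,2) (1,3) (1,4) (1,2) (2,1) [ray(0,-1) blocked at (0,2); ray(1,0) blocked at (1,3); ray(1,-1) blocked at (2,1)]
  BN@(1,3): attacks (3,4) (2,1) (3,2) (0,1)
  BN@(2,1): attacks (3,3) (4,2) (1,3) (0,2) (4,0) (0,0)
  BN@(3,4): attacks (4,2) (2,2) (1,3)
  BB@(4,0): attacks (3,1) (2,2) [ray(-1,1) blocked at (2,2)]
B attacks (3,0): no

Answer: no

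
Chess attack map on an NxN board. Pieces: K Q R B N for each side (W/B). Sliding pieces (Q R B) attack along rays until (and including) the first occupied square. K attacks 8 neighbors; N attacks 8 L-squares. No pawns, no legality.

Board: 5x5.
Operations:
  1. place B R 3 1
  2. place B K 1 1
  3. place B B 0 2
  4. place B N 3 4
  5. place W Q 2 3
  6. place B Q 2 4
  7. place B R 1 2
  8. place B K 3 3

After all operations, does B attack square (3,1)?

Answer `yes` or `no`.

Answer: no

Derivation:
Op 1: place BR@(3,1)
Op 2: place BK@(1,1)
Op 3: place BB@(0,2)
Op 4: place BN@(3,4)
Op 5: place WQ@(2,3)
Op 6: place BQ@(2,4)
Op 7: place BR@(1,2)
Op 8: place BK@(3,3)
Per-piece attacks for B:
  BB@(0,2): attacks (1,3) (2,4) (1,1) [ray(1,1) blocked at (2,4); ray(1,-1) blocked at (1,1)]
  BK@(1,1): attacks (1,2) (1,0) (2,1) (0,1) (2,2) (2,0) (0,2) (0,0)
  BR@(1,2): attacks (1,3) (1,4) (1,1) (2,2) (3,2) (4,2) (0,2) [ray(0,-1) blocked at (1,1); ray(-1,0) blocked at (0,2)]
  BQ@(2,4): attacks (2,3) (3,4) (1,4) (0,4) (3,3) (1,3) (0,2) [ray(0,-1) blocked at (2,3); ray(1,0) blocked at (3,4); ray(1,-1) blocked at (3,3); ray(-1,-1) blocked at (0,2)]
  BR@(3,1): attacks (3,2) (3,3) (3,0) (4,1) (2,1) (1,1) [ray(0,1) blocked at (3,3); ray(-1,0) blocked at (1,1)]
  BK@(3,3): attacks (3,4) (3,2) (4,3) (2,3) (4,4) (4,2) (2,4) (2,2)
  BN@(3,4): attacks (4,2) (2,2) (1,3)
B attacks (3,1): no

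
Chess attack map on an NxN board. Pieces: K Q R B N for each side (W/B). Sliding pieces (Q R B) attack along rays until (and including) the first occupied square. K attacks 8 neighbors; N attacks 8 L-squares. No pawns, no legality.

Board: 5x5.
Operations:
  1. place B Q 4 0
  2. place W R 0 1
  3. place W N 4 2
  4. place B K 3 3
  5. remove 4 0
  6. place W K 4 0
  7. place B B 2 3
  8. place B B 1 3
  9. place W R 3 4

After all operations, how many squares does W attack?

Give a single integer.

Answer: 15

Derivation:
Op 1: place BQ@(4,0)
Op 2: place WR@(0,1)
Op 3: place WN@(4,2)
Op 4: place BK@(3,3)
Op 5: remove (4,0)
Op 6: place WK@(4,0)
Op 7: place BB@(2,3)
Op 8: place BB@(1,3)
Op 9: place WR@(3,4)
Per-piece attacks for W:
  WR@(0,1): attacks (0,2) (0,3) (0,4) (0,0) (1,1) (2,1) (3,1) (4,1)
  WR@(3,4): attacks (3,3) (4,4) (2,4) (1,4) (0,4) [ray(0,-1) blocked at (3,3)]
  WK@(4,0): attacks (4,1) (3,0) (3,1)
  WN@(4,2): attacks (3,4) (2,3) (3,0) (2,1)
Union (15 distinct): (0,0) (0,2) (0,3) (0,4) (1,1) (1,4) (2,1) (2,3) (2,4) (3,0) (3,1) (3,3) (3,4) (4,1) (4,4)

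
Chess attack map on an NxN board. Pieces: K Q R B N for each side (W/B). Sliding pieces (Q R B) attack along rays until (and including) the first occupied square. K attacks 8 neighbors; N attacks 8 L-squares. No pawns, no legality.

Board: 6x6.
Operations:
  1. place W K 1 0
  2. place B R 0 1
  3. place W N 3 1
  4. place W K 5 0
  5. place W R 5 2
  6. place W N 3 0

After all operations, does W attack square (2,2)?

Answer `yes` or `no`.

Op 1: place WK@(1,0)
Op 2: place BR@(0,1)
Op 3: place WN@(3,1)
Op 4: place WK@(5,0)
Op 5: place WR@(5,2)
Op 6: place WN@(3,0)
Per-piece attacks for W:
  WK@(1,0): attacks (1,1) (2,0) (0,0) (2,1) (0,1)
  WN@(3,0): attacks (4,2) (5,1) (2,2) (1,1)
  WN@(3,1): attacks (4,3) (5,2) (2,3) (1,2) (5,0) (1,0)
  WK@(5,0): attacks (5,1) (4,0) (4,1)
  WR@(5,2): attacks (5,3) (5,4) (5,5) (5,1) (5,0) (4,2) (3,2) (2,2) (1,2) (0,2) [ray(0,-1) blocked at (5,0)]
W attacks (2,2): yes

Answer: yes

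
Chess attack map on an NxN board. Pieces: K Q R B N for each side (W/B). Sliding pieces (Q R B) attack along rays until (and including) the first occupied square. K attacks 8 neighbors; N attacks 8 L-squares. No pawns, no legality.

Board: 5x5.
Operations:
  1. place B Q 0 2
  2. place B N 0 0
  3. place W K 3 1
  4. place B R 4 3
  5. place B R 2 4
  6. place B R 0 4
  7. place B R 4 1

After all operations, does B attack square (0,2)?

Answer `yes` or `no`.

Answer: yes

Derivation:
Op 1: place BQ@(0,2)
Op 2: place BN@(0,0)
Op 3: place WK@(3,1)
Op 4: place BR@(4,3)
Op 5: place BR@(2,4)
Op 6: place BR@(0,4)
Op 7: place BR@(4,1)
Per-piece attacks for B:
  BN@(0,0): attacks (1,2) (2,1)
  BQ@(0,2): attacks (0,3) (0,4) (0,1) (0,0) (1,2) (2,2) (3,2) (4,2) (1,3) (2,4) (1,1) (2,0) [ray(0,1) blocked at (0,4); ray(0,-1) blocked at (0,0); ray(1,1) blocked at (2,4)]
  BR@(0,4): attacks (0,3) (0,2) (1,4) (2,4) [ray(0,-1) blocked at (0,2); ray(1,0) blocked at (2,4)]
  BR@(2,4): attacks (2,3) (2,2) (2,1) (2,0) (3,4) (4,4) (1,4) (0,4) [ray(-1,0) blocked at (0,4)]
  BR@(4,1): attacks (4,2) (4,3) (4,0) (3,1) [ray(0,1) blocked at (4,3); ray(-1,0) blocked at (3,1)]
  BR@(4,3): attacks (4,4) (4,2) (4,1) (3,3) (2,3) (1,3) (0,3) [ray(0,-1) blocked at (4,1)]
B attacks (0,2): yes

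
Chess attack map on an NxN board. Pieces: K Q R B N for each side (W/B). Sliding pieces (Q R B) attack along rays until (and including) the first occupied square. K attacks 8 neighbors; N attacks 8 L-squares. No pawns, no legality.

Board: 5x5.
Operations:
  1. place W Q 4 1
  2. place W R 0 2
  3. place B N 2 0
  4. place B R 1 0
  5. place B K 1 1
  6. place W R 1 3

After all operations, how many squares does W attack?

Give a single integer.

Op 1: place WQ@(4,1)
Op 2: place WR@(0,2)
Op 3: place BN@(2,0)
Op 4: place BR@(1,0)
Op 5: place BK@(1,1)
Op 6: place WR@(1,3)
Per-piece attacks for W:
  WR@(0,2): attacks (0,3) (0,4) (0,1) (0,0) (1,2) (2,2) (3,2) (4,2)
  WR@(1,3): attacks (1,4) (1,2) (1,1) (2,3) (3,3) (4,3) (0,3) [ray(0,-1) blocked at (1,1)]
  WQ@(4,1): attacks (4,2) (4,3) (4,4) (4,0) (3,1) (2,1) (1,1) (3,2) (2,3) (1,4) (3,0) [ray(-1,0) blocked at (1,1)]
Union (18 distinct): (0,0) (0,1) (0,3) (0,4) (1,1) (1,2) (1,4) (2,1) (2,2) (2,3) (3,0) (3,1) (3,2) (3,3) (4,0) (4,2) (4,3) (4,4)

Answer: 18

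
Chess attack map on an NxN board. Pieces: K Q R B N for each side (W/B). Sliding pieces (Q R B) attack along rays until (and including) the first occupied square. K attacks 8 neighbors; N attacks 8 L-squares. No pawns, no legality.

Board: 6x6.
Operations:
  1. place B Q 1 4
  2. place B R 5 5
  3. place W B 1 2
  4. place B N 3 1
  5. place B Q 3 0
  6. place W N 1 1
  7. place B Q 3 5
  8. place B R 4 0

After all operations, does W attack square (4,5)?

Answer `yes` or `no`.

Op 1: place BQ@(1,4)
Op 2: place BR@(5,5)
Op 3: place WB@(1,2)
Op 4: place BN@(3,1)
Op 5: place BQ@(3,0)
Op 6: place WN@(1,1)
Op 7: place BQ@(3,5)
Op 8: place BR@(4,0)
Per-piece attacks for W:
  WN@(1,1): attacks (2,3) (3,2) (0,3) (3,0)
  WB@(1,2): attacks (2,3) (3,4) (4,5) (2,1) (3,0) (0,3) (0,1) [ray(1,-1) blocked at (3,0)]
W attacks (4,5): yes

Answer: yes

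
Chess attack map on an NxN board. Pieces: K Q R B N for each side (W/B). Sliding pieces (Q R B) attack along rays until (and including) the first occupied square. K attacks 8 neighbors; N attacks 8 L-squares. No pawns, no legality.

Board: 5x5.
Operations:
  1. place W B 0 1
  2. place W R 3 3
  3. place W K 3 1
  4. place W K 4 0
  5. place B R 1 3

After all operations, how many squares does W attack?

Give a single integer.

Op 1: place WB@(0,1)
Op 2: place WR@(3,3)
Op 3: place WK@(3,1)
Op 4: place WK@(4,0)
Op 5: place BR@(1,3)
Per-piece attacks for W:
  WB@(0,1): attacks (1,2) (2,3) (3,4) (1,0)
  WK@(3,1): attacks (3,2) (3,0) (4,1) (2,1) (4,2) (4,0) (2,2) (2,0)
  WR@(3,3): attacks (3,4) (3,2) (3,1) (4,3) (2,3) (1,3) [ray(0,-1) blocked at (3,1); ray(-1,0) blocked at (1,3)]
  WK@(4,0): attacks (4,1) (3,0) (3,1)
Union (15 distinct): (1,0) (1,2) (1,3) (2,0) (2,1) (2,2) (2,3) (3,0) (3,1) (3,2) (3,4) (4,0) (4,1) (4,2) (4,3)

Answer: 15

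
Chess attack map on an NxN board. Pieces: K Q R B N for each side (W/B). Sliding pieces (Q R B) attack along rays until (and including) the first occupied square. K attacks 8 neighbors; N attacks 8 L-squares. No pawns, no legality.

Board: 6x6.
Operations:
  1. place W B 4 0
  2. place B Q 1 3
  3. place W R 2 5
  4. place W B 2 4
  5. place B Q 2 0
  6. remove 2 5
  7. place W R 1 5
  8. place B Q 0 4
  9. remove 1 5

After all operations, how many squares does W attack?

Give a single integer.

Answer: 8

Derivation:
Op 1: place WB@(4,0)
Op 2: place BQ@(1,3)
Op 3: place WR@(2,5)
Op 4: place WB@(2,4)
Op 5: place BQ@(2,0)
Op 6: remove (2,5)
Op 7: place WR@(1,5)
Op 8: place BQ@(0,4)
Op 9: remove (1,5)
Per-piece attacks for W:
  WB@(2,4): attacks (3,5) (3,3) (4,2) (5,1) (1,5) (1,3) [ray(-1,-1) blocked at (1,3)]
  WB@(4,0): attacks (5,1) (3,1) (2,2) (1,3) [ray(-1,1) blocked at (1,3)]
Union (8 distinct): (1,3) (1,5) (2,2) (3,1) (3,3) (3,5) (4,2) (5,1)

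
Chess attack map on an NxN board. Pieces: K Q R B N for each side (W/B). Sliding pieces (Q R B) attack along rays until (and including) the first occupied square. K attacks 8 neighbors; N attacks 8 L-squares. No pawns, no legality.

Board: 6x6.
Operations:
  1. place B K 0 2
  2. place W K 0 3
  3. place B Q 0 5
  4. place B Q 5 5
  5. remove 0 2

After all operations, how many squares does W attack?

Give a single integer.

Answer: 5

Derivation:
Op 1: place BK@(0,2)
Op 2: place WK@(0,3)
Op 3: place BQ@(0,5)
Op 4: place BQ@(5,5)
Op 5: remove (0,2)
Per-piece attacks for W:
  WK@(0,3): attacks (0,4) (0,2) (1,3) (1,4) (1,2)
Union (5 distinct): (0,2) (0,4) (1,2) (1,3) (1,4)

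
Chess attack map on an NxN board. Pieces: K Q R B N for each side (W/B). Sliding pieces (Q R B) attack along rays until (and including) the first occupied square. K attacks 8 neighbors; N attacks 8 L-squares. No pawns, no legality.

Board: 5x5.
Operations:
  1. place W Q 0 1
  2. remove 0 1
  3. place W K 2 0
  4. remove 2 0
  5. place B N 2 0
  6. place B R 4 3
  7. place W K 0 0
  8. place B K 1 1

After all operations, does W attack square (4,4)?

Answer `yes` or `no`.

Op 1: place WQ@(0,1)
Op 2: remove (0,1)
Op 3: place WK@(2,0)
Op 4: remove (2,0)
Op 5: place BN@(2,0)
Op 6: place BR@(4,3)
Op 7: place WK@(0,0)
Op 8: place BK@(1,1)
Per-piece attacks for W:
  WK@(0,0): attacks (0,1) (1,0) (1,1)
W attacks (4,4): no

Answer: no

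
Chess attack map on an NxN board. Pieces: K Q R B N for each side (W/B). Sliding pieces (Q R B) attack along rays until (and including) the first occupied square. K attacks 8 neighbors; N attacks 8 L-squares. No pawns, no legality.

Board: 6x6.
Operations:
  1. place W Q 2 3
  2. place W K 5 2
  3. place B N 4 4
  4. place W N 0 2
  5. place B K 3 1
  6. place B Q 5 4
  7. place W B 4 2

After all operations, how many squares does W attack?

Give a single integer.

Op 1: place WQ@(2,3)
Op 2: place WK@(5,2)
Op 3: place BN@(4,4)
Op 4: place WN@(0,2)
Op 5: place BK@(3,1)
Op 6: place BQ@(5,4)
Op 7: place WB@(4,2)
Per-piece attacks for W:
  WN@(0,2): attacks (1,4) (2,3) (1,0) (2,1)
  WQ@(2,3): attacks (2,4) (2,5) (2,2) (2,1) (2,0) (3,3) (4,3) (5,3) (1,3) (0,3) (3,4) (4,5) (3,2) (4,1) (5,0) (1,4) (0,5) (1,2) (0,1)
  WB@(4,2): attacks (5,3) (5,1) (3,3) (2,4) (1,5) (3,1) [ray(-1,-1) blocked at (3,1)]
  WK@(5,2): attacks (5,3) (5,1) (4,2) (4,3) (4,1)
Union (25 distinct): (0,1) (0,3) (0,5) (1,0) (1,2) (1,3) (1,4) (1,5) (2,0) (2,1) (2,2) (2,3) (2,4) (2,5) (3,1) (3,2) (3,3) (3,4) (4,1) (4,2) (4,3) (4,5) (5,0) (5,1) (5,3)

Answer: 25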